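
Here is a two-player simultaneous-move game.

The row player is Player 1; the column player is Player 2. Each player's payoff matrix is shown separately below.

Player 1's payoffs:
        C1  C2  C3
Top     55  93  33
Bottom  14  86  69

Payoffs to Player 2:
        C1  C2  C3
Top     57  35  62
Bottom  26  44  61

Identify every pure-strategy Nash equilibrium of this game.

Mark each player's best response to every combination of opponents' strategies; a profile where every player is best-responding is a pure Nash equilibrium.
Player 1 against C1: payoffs 55, 14 → best response Top.
Player 1 against C2: payoffs 93, 86 → best response Top.
Player 1 against C3: payoffs 33, 69 → best response Bottom.
Player 2 against Top: payoffs 57, 35, 62 → best response C3.
Player 2 against Bottom: payoffs 26, 44, 61 → best response C3.
Mutual best responses: (Bottom, C3).

(Bottom, C3)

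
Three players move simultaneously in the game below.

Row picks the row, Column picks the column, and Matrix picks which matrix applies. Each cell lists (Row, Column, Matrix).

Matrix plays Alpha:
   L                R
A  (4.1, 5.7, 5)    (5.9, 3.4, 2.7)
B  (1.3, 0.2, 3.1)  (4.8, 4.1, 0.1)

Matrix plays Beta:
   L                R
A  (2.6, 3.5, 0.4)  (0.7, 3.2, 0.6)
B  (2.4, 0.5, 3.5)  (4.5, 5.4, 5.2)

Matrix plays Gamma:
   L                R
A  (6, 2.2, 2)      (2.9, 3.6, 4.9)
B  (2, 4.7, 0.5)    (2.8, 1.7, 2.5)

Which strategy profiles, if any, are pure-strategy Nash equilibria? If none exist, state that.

For each strategy profile, look for a profitable unilateral deviation.
(A, L, Alpha): Row gets 4.1, best alternative 1.3; Column gets 5.7, best alternative 3.4; Matrix gets 5, best alternative 2. No profitable deviation — NE.
(A, L, Beta): Matrix can switch to Alpha (0.4 → 5). Not NE.
(A, L, Gamma): Column can switch to R (2.2 → 3.6). Not NE.
(A, R, Alpha): Column can switch to L (3.4 → 5.7). Not NE.
(A, R, Beta): Row can switch to B (0.7 → 4.5). Not NE.
(A, R, Gamma): Row gets 2.9, best alternative 2.8; Column gets 3.6, best alternative 2.2; Matrix gets 4.9, best alternative 2.7. No profitable deviation — NE.
(B, L, Alpha): Row can switch to A (1.3 → 4.1). Not NE.
(B, L, Beta): Row can switch to A (2.4 → 2.6). Not NE.
(B, L, Gamma): Row can switch to A (2 → 6). Not NE.
(B, R, Alpha): Row can switch to A (4.8 → 5.9). Not NE.
(B, R, Beta): Row gets 4.5, best alternative 0.7; Column gets 5.4, best alternative 0.5; Matrix gets 5.2, best alternative 2.5. No profitable deviation — NE.
(The remaining 1 profile has a profitable deviation by the same check.)

Pure-strategy Nash equilibria: (A, L, Alpha) and (A, R, Gamma) and (B, R, Beta)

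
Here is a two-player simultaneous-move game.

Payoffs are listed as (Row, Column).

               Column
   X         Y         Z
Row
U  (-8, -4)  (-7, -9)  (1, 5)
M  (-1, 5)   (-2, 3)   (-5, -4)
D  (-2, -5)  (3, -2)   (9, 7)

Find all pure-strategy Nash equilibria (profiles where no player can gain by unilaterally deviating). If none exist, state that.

(M, X); (D, Z)

Row against X: payoffs -8, -1, -2 → best response M.
Row against Y: payoffs -7, -2, 3 → best response D.
Row against Z: payoffs 1, -5, 9 → best response D.
Column against U: payoffs -4, -9, 5 → best response Z.
Column against M: payoffs 5, 3, -4 → best response X.
Column against D: payoffs -5, -2, 7 → best response Z.
Mutual best responses: (M, X); (D, Z).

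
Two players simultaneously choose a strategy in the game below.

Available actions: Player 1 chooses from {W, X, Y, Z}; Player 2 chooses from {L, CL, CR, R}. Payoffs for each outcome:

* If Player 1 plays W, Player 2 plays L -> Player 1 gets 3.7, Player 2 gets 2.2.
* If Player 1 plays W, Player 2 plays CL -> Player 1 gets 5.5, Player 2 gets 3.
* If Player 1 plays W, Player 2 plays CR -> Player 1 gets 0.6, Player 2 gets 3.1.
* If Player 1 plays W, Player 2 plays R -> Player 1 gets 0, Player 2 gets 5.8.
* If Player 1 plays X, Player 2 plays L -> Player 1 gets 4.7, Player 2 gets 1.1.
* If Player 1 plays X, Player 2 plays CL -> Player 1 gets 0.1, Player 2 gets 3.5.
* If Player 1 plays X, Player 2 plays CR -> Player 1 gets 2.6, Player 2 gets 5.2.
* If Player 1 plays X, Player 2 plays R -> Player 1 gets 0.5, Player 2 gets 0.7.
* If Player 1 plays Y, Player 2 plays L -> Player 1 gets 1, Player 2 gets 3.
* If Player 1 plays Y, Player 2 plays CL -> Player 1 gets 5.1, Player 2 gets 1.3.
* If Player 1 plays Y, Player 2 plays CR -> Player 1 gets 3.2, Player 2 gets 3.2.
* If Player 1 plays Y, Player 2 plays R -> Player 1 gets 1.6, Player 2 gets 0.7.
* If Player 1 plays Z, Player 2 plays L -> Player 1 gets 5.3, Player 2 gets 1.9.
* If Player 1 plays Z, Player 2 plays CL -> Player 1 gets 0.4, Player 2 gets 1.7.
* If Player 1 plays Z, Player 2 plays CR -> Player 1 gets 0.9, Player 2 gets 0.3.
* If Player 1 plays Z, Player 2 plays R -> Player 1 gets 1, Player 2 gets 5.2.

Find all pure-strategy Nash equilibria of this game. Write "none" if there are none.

The unique pure-strategy Nash equilibrium is (Y, CR).

Player 1 against L: payoffs 3.7, 4.7, 1, 5.3 → best response Z.
Player 1 against CL: payoffs 5.5, 0.1, 5.1, 0.4 → best response W.
Player 1 against CR: payoffs 0.6, 2.6, 3.2, 0.9 → best response Y.
Player 1 against R: payoffs 0, 0.5, 1.6, 1 → best response Y.
Player 2 against W: payoffs 2.2, 3, 3.1, 5.8 → best response R.
Player 2 against X: payoffs 1.1, 3.5, 5.2, 0.7 → best response CR.
Player 2 against Y: payoffs 3, 1.3, 3.2, 0.7 → best response CR.
Player 2 against Z: payoffs 1.9, 1.7, 0.3, 5.2 → best response R.
Mutual best responses: (Y, CR).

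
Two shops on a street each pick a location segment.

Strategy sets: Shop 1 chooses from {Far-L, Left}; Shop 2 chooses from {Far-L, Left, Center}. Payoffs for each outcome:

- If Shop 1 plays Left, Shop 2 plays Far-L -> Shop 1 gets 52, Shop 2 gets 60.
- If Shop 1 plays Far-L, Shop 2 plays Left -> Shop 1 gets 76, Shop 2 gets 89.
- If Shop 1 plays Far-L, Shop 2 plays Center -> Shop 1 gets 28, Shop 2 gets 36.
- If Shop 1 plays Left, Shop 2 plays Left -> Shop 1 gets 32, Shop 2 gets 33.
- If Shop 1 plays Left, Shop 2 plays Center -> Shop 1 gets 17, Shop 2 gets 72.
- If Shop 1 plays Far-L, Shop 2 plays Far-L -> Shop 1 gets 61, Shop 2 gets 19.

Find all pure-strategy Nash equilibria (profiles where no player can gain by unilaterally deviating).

The unique pure-strategy Nash equilibrium is (Far-L, Left).

Shop 1 against Far-L: payoffs 61, 52 → best response Far-L.
Shop 1 against Left: payoffs 76, 32 → best response Far-L.
Shop 1 against Center: payoffs 28, 17 → best response Far-L.
Shop 2 against Far-L: payoffs 19, 89, 36 → best response Left.
Shop 2 against Left: payoffs 60, 33, 72 → best response Center.
Mutual best responses: (Far-L, Left).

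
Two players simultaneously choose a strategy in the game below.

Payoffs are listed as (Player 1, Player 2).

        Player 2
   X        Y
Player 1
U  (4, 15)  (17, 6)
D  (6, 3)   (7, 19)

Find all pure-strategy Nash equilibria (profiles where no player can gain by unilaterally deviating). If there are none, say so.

(U, X): Player 1 can switch to D (4 → 6). Not NE.
(U, Y): Player 2 can switch to X (6 → 15). Not NE.
(D, X): Player 2 can switch to Y (3 → 19). Not NE.
(D, Y): Player 1 can switch to U (7 → 17). Not NE.

No pure-strategy Nash equilibrium.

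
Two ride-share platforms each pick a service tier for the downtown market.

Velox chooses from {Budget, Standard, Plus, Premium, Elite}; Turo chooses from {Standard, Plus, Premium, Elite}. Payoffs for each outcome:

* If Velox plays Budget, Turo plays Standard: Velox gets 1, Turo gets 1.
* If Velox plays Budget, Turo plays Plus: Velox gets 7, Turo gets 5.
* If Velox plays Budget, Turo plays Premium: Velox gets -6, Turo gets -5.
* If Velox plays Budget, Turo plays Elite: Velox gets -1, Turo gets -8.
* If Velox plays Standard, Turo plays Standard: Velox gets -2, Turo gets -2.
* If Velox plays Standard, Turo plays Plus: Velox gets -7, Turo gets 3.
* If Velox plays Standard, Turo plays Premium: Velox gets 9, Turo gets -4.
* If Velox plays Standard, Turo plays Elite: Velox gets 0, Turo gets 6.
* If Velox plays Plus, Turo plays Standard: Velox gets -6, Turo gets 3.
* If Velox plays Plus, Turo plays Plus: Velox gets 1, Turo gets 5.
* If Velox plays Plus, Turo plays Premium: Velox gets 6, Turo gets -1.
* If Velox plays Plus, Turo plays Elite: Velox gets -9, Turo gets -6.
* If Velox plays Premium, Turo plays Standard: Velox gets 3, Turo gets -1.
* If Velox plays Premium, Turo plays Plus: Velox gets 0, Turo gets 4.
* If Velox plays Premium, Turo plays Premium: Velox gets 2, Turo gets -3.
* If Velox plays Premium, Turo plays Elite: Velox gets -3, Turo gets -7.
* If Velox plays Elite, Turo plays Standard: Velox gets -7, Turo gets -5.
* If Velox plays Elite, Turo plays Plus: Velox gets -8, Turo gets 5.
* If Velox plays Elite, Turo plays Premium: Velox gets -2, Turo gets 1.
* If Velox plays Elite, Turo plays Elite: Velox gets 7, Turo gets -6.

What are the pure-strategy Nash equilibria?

Velox against Standard: payoffs 1, -2, -6, 3, -7 → best response Premium.
Velox against Plus: payoffs 7, -7, 1, 0, -8 → best response Budget.
Velox against Premium: payoffs -6, 9, 6, 2, -2 → best response Standard.
Velox against Elite: payoffs -1, 0, -9, -3, 7 → best response Elite.
Turo against Budget: payoffs 1, 5, -5, -8 → best response Plus.
Turo against Standard: payoffs -2, 3, -4, 6 → best response Elite.
Turo against Plus: payoffs 3, 5, -1, -6 → best response Plus.
Turo against Premium: payoffs -1, 4, -3, -7 → best response Plus.
Turo against Elite: payoffs -5, 5, 1, -6 → best response Plus.
Mutual best responses: (Budget, Plus).

Pure NE: (Budget, Plus)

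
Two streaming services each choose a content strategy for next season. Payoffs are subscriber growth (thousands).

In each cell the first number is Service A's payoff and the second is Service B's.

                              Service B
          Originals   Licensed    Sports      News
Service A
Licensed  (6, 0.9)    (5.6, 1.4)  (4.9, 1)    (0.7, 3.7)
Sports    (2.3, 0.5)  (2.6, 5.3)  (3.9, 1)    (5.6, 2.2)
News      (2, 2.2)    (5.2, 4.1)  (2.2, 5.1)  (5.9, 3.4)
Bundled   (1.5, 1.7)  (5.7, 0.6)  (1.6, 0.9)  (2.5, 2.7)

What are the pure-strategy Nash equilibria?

(Licensed, Originals): Service B can switch to Licensed (0.9 → 1.4). Not NE.
(Licensed, Licensed): Service A can switch to Bundled (5.6 → 5.7). Not NE.
(Licensed, Sports): Service B can switch to Licensed (1 → 1.4). Not NE.
(Licensed, News): Service A can switch to Sports (0.7 → 5.6). Not NE.
(Sports, Originals): Service A can switch to Licensed (2.3 → 6). Not NE.
(Sports, Licensed): Service A can switch to Licensed (2.6 → 5.6). Not NE.
(Sports, Sports): Service A can switch to Licensed (3.9 → 4.9). Not NE.
(Sports, News): Service A can switch to News (5.6 → 5.9). Not NE.
(News, Originals): Service A can switch to Licensed (2 → 6). Not NE.
(News, Licensed): Service A can switch to Licensed (5.2 → 5.6). Not NE.
(The remaining 6 profiles each have a profitable deviation by the same check.)

No pure-strategy Nash equilibrium.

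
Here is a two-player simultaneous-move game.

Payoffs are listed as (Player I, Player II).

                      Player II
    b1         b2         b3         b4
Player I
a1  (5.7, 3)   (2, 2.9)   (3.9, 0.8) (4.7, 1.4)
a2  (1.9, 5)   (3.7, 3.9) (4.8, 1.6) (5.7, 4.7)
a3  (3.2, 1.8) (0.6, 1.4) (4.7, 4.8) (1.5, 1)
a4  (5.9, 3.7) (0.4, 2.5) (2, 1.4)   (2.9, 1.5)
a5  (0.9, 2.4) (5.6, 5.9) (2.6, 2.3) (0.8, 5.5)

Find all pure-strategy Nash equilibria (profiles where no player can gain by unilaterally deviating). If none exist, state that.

Player I against b1: payoffs 5.7, 1.9, 3.2, 5.9, 0.9 → best response a4.
Player I against b2: payoffs 2, 3.7, 0.6, 0.4, 5.6 → best response a5.
Player I against b3: payoffs 3.9, 4.8, 4.7, 2, 2.6 → best response a2.
Player I against b4: payoffs 4.7, 5.7, 1.5, 2.9, 0.8 → best response a2.
Player II against a1: payoffs 3, 2.9, 0.8, 1.4 → best response b1.
Player II against a2: payoffs 5, 3.9, 1.6, 4.7 → best response b1.
Player II against a3: payoffs 1.8, 1.4, 4.8, 1 → best response b3.
Player II against a4: payoffs 3.7, 2.5, 1.4, 1.5 → best response b1.
Player II against a5: payoffs 2.4, 5.9, 2.3, 5.5 → best response b2.
Mutual best responses: (a4, b1); (a5, b2).

(a4, b1); (a5, b2)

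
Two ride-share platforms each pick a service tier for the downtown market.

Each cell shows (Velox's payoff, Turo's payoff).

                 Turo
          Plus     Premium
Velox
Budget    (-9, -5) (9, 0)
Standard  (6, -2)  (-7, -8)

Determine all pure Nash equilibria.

Velox against Plus: payoffs -9, 6 → best response Standard.
Velox against Premium: payoffs 9, -7 → best response Budget.
Turo against Budget: payoffs -5, 0 → best response Premium.
Turo against Standard: payoffs -2, -8 → best response Plus.
Mutual best responses: (Budget, Premium); (Standard, Plus).

The pure Nash equilibria are (Budget, Premium), (Standard, Plus).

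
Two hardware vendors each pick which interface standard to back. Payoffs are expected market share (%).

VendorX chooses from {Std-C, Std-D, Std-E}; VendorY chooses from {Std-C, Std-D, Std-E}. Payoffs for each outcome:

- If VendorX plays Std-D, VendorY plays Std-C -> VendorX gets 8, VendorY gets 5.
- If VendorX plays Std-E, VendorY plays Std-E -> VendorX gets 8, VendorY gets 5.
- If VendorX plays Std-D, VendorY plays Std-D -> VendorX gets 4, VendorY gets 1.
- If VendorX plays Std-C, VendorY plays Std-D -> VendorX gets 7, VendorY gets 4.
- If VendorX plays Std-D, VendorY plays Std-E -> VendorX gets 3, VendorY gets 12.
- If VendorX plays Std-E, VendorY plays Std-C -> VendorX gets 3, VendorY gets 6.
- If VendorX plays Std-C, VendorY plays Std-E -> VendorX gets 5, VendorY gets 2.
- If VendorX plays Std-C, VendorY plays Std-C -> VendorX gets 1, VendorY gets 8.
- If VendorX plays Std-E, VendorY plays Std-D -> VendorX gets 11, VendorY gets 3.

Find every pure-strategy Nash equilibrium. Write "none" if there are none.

No pure-strategy Nash equilibrium.

(Std-C, Std-C): VendorX can switch to Std-D (1 → 8). Not NE.
(Std-C, Std-D): VendorX can switch to Std-E (7 → 11). Not NE.
(Std-C, Std-E): VendorX can switch to Std-E (5 → 8). Not NE.
(Std-D, Std-C): VendorY can switch to Std-E (5 → 12). Not NE.
(Std-D, Std-D): VendorX can switch to Std-C (4 → 7). Not NE.
(Std-D, Std-E): VendorX can switch to Std-C (3 → 5). Not NE.
(Std-E, Std-C): VendorX can switch to Std-D (3 → 8). Not NE.
(Std-E, Std-D): VendorY can switch to Std-C (3 → 6). Not NE.
(Std-E, Std-E): VendorY can switch to Std-C (5 → 6). Not NE.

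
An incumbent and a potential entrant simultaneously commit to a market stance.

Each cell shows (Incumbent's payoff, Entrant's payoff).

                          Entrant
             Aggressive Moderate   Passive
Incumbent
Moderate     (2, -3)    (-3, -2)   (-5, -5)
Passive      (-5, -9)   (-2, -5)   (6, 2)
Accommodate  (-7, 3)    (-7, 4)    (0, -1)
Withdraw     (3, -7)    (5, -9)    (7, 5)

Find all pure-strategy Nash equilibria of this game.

(Moderate, Aggressive): Incumbent can switch to Withdraw (2 → 3). Not NE.
(Moderate, Moderate): Incumbent can switch to Passive (-3 → -2). Not NE.
(Moderate, Passive): Incumbent can switch to Passive (-5 → 6). Not NE.
(Passive, Aggressive): Incumbent can switch to Moderate (-5 → 2). Not NE.
(Passive, Moderate): Incumbent can switch to Withdraw (-2 → 5). Not NE.
(Passive, Passive): Incumbent can switch to Withdraw (6 → 7). Not NE.
(Accommodate, Aggressive): Incumbent can switch to Moderate (-7 → 2). Not NE.
(Accommodate, Moderate): Incumbent can switch to Moderate (-7 → -3). Not NE.
(Accommodate, Passive): Incumbent can switch to Passive (0 → 6). Not NE.
(Withdraw, Aggressive): Entrant can switch to Passive (-7 → 5). Not NE.
(Withdraw, Passive): Incumbent gets 7, best alternative 6; Entrant gets 5, best alternative -7. No profitable deviation — NE.
(The remaining 1 profile has a profitable deviation by the same check.)

Pure NE: (Withdraw, Passive)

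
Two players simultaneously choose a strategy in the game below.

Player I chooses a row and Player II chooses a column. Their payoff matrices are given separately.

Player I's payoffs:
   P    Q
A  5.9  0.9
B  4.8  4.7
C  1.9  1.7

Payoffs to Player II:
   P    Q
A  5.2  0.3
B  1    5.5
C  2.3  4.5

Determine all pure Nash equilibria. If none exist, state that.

The pure Nash equilibria are (A, P), (B, Q).

(A, P): Player I gets 5.9, best alternative 4.8; Player II gets 5.2, best alternative 0.3. No profitable deviation — NE.
(A, Q): Player I can switch to B (0.9 → 4.7). Not NE.
(B, P): Player I can switch to A (4.8 → 5.9). Not NE.
(B, Q): Player I gets 4.7, best alternative 1.7; Player II gets 5.5, best alternative 1. No profitable deviation — NE.
(C, P): Player I can switch to A (1.9 → 5.9). Not NE.
(C, Q): Player I can switch to B (1.7 → 4.7). Not NE.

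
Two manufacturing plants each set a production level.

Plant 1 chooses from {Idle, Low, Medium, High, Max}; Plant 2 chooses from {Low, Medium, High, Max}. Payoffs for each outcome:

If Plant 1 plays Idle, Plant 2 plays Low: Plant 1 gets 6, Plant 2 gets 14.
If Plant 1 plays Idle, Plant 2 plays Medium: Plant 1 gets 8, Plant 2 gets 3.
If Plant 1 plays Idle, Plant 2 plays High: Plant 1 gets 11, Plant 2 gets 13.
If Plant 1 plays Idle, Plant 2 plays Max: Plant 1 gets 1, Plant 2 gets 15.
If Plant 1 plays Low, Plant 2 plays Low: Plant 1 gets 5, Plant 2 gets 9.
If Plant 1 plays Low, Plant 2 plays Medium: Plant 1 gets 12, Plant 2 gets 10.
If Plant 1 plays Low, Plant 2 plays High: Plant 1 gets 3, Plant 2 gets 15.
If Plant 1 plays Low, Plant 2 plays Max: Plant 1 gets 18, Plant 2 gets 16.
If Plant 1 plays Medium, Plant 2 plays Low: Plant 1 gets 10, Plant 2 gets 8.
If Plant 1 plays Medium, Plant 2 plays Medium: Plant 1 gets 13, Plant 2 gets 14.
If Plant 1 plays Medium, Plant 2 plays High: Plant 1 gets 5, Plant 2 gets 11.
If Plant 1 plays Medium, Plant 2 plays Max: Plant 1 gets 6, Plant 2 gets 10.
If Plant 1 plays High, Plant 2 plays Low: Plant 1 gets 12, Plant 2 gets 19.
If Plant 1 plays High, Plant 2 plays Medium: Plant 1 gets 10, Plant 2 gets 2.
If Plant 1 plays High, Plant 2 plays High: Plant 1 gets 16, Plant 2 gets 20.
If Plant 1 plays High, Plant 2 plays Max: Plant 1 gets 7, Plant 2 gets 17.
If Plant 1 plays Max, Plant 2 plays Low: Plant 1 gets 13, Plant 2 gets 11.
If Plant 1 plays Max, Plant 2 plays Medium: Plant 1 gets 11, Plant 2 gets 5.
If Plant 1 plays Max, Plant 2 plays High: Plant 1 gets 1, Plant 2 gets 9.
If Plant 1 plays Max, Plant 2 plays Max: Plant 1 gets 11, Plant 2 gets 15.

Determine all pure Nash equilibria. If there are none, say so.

(Idle, Low): Plant 1 can switch to Medium (6 → 10). Not NE.
(Idle, Medium): Plant 1 can switch to Low (8 → 12). Not NE.
(Idle, High): Plant 1 can switch to High (11 → 16). Not NE.
(Idle, Max): Plant 1 can switch to Low (1 → 18). Not NE.
(Low, Low): Plant 1 can switch to Idle (5 → 6). Not NE.
(Low, Medium): Plant 1 can switch to Medium (12 → 13). Not NE.
(Low, High): Plant 1 can switch to Idle (3 → 11). Not NE.
(Low, Max): Plant 1 gets 18, best alternative 11; Plant 2 gets 16, best alternative 15. No profitable deviation — NE.
(Medium, Low): Plant 1 can switch to High (10 → 12). Not NE.
(Medium, Medium): Plant 1 gets 13, best alternative 12; Plant 2 gets 14, best alternative 11. No profitable deviation — NE.
(High, High): Plant 1 gets 16, best alternative 11; Plant 2 gets 20, best alternative 19. No profitable deviation — NE.
(The remaining 9 profiles each have a profitable deviation by the same check.)

(Low, Max); (Medium, Medium); (High, High)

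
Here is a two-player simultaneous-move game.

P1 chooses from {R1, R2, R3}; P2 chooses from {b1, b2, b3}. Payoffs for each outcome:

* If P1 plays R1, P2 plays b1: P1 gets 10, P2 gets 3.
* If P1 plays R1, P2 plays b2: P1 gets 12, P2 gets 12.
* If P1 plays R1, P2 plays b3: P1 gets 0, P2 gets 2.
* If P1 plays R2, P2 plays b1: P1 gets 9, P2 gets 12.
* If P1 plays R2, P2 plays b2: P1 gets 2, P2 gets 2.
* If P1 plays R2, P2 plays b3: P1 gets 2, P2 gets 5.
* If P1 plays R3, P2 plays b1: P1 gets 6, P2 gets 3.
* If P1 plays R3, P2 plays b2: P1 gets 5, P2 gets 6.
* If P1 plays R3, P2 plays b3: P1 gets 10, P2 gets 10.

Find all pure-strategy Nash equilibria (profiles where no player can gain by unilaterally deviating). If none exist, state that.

Pure-strategy Nash equilibria: (R1, b2) and (R3, b3)

P1 against b1: payoffs 10, 9, 6 → best response R1.
P1 against b2: payoffs 12, 2, 5 → best response R1.
P1 against b3: payoffs 0, 2, 10 → best response R3.
P2 against R1: payoffs 3, 12, 2 → best response b2.
P2 against R2: payoffs 12, 2, 5 → best response b1.
P2 against R3: payoffs 3, 6, 10 → best response b3.
Mutual best responses: (R1, b2); (R3, b3).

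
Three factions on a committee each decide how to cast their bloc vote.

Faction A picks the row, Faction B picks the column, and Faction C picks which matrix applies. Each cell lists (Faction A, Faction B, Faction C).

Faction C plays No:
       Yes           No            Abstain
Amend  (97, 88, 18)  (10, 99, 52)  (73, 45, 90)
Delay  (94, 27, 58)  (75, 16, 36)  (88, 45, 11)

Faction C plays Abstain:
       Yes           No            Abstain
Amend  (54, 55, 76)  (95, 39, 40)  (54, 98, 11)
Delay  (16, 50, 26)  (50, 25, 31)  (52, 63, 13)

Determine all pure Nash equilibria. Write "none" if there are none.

Check each profile: it is a Nash equilibrium iff no player can strictly gain by switching unilaterally.
(Amend, Yes, No): Faction B can switch to No (88 → 99). Not NE.
(Amend, Yes, Abstain): Faction B can switch to Abstain (55 → 98). Not NE.
(Amend, No, No): Faction A can switch to Delay (10 → 75). Not NE.
(Amend, No, Abstain): Faction B can switch to Yes (39 → 55). Not NE.
(Amend, Abstain, No): Faction A can switch to Delay (73 → 88). Not NE.
(Amend, Abstain, Abstain): Faction C can switch to No (11 → 90). Not NE.
(Delay, Yes, No): Faction A can switch to Amend (94 → 97). Not NE.
(Delay, Yes, Abstain): Faction A can switch to Amend (16 → 54). Not NE.
(Delay, No, No): Faction B can switch to Yes (16 → 27). Not NE.
(Delay, No, Abstain): Faction A can switch to Amend (50 → 95). Not NE.
(The remaining 2 profiles each have a profitable deviation by the same check.)

This game has no pure Nash equilibrium.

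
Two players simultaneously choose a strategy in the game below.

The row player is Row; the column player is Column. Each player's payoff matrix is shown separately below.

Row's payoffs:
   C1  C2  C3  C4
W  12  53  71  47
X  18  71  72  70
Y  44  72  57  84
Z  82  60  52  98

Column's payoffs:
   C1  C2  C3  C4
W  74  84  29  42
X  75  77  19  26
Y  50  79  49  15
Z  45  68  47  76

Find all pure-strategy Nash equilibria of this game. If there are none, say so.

For each player, find the best response to each opponent profile; mutual best responses are the pure NE.
Row against C1: payoffs 12, 18, 44, 82 → best response Z.
Row against C2: payoffs 53, 71, 72, 60 → best response Y.
Row against C3: payoffs 71, 72, 57, 52 → best response X.
Row against C4: payoffs 47, 70, 84, 98 → best response Z.
Column against W: payoffs 74, 84, 29, 42 → best response C2.
Column against X: payoffs 75, 77, 19, 26 → best response C2.
Column against Y: payoffs 50, 79, 49, 15 → best response C2.
Column against Z: payoffs 45, 68, 47, 76 → best response C4.
Mutual best responses: (Y, C2); (Z, C4).

The pure Nash equilibria are (Y, C2); (Z, C4).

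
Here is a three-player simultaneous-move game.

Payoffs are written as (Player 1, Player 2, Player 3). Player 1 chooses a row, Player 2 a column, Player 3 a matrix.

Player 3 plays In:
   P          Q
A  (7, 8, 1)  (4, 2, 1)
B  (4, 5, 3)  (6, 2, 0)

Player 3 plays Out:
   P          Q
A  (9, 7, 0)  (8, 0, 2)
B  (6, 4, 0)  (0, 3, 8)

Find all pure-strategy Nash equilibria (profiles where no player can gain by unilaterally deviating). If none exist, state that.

For each player, find the best response to each opponent profile; mutual best responses are the pure NE.
Player 1 against (P, In): payoffs 7, 4 → best response A.
Player 1 against (P, Out): payoffs 9, 6 → best response A.
Player 1 against (Q, In): payoffs 4, 6 → best response B.
Player 1 against (Q, Out): payoffs 8, 0 → best response A.
Player 2 against (A, In): payoffs 8, 2 → best response P.
Player 2 against (A, Out): payoffs 7, 0 → best response P.
Player 2 against (B, In): payoffs 5, 2 → best response P.
Player 2 against (B, Out): payoffs 4, 3 → best response P.
Player 3 against (A, P): payoffs 1, 0 → best response In.
Player 3 against (A, Q): payoffs 1, 2 → best response Out.
Player 3 against (B, P): payoffs 3, 0 → best response In.
Player 3 against (B, Q): payoffs 0, 8 → best response Out.
Mutual best responses: (A, P, In).

The unique pure-strategy Nash equilibrium is (A, P, In).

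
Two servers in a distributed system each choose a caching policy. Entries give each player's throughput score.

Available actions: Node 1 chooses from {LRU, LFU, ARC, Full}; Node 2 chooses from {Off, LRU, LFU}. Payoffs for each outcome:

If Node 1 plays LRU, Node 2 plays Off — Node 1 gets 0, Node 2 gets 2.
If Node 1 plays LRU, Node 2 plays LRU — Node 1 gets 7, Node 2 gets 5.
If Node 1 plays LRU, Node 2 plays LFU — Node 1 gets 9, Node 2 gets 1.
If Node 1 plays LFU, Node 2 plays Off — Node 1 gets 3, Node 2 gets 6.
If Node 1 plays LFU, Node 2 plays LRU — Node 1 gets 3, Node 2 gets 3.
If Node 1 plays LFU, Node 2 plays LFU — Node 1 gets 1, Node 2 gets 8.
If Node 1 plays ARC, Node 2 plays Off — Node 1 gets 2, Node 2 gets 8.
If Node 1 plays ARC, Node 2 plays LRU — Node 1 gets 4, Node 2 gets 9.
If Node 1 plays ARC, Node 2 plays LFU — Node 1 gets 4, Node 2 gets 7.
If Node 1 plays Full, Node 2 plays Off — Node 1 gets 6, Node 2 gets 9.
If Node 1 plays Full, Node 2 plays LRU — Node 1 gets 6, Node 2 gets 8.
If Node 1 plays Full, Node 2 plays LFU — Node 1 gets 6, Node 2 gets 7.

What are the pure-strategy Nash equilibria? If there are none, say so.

The pure Nash equilibria are (LRU, LRU); (Full, Off).

For each strategy profile, look for a profitable unilateral deviation.
(LRU, Off): Node 1 can switch to LFU (0 → 3). Not NE.
(LRU, LRU): Node 1 gets 7, best alternative 6; Node 2 gets 5, best alternative 2. No profitable deviation — NE.
(LRU, LFU): Node 2 can switch to Off (1 → 2). Not NE.
(LFU, Off): Node 1 can switch to Full (3 → 6). Not NE.
(LFU, LRU): Node 1 can switch to LRU (3 → 7). Not NE.
(LFU, LFU): Node 1 can switch to LRU (1 → 9). Not NE.
(ARC, Off): Node 1 can switch to LFU (2 → 3). Not NE.
(ARC, LRU): Node 1 can switch to LRU (4 → 7). Not NE.
(ARC, LFU): Node 1 can switch to LRU (4 → 9). Not NE.
(Full, Off): Node 1 gets 6, best alternative 3; Node 2 gets 9, best alternative 8. No profitable deviation — NE.
(Full, LRU): Node 1 can switch to LRU (6 → 7). Not NE.
(Full, LFU): Node 1 can switch to LRU (6 → 9). Not NE.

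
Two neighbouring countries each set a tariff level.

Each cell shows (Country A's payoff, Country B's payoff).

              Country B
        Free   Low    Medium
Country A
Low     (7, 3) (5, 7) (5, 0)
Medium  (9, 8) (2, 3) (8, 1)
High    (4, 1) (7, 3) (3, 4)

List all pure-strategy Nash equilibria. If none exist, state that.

(Low, Free): Country A can switch to Medium (7 → 9). Not NE.
(Low, Low): Country A can switch to High (5 → 7). Not NE.
(Low, Medium): Country A can switch to Medium (5 → 8). Not NE.
(Medium, Free): Country A gets 9, best alternative 7; Country B gets 8, best alternative 3. No profitable deviation — NE.
(Medium, Low): Country A can switch to Low (2 → 5). Not NE.
(Medium, Medium): Country B can switch to Free (1 → 8). Not NE.
(High, Free): Country A can switch to Low (4 → 7). Not NE.
(High, Low): Country B can switch to Medium (3 → 4). Not NE.
(High, Medium): Country A can switch to Low (3 → 5). Not NE.

Pure NE: (Medium, Free)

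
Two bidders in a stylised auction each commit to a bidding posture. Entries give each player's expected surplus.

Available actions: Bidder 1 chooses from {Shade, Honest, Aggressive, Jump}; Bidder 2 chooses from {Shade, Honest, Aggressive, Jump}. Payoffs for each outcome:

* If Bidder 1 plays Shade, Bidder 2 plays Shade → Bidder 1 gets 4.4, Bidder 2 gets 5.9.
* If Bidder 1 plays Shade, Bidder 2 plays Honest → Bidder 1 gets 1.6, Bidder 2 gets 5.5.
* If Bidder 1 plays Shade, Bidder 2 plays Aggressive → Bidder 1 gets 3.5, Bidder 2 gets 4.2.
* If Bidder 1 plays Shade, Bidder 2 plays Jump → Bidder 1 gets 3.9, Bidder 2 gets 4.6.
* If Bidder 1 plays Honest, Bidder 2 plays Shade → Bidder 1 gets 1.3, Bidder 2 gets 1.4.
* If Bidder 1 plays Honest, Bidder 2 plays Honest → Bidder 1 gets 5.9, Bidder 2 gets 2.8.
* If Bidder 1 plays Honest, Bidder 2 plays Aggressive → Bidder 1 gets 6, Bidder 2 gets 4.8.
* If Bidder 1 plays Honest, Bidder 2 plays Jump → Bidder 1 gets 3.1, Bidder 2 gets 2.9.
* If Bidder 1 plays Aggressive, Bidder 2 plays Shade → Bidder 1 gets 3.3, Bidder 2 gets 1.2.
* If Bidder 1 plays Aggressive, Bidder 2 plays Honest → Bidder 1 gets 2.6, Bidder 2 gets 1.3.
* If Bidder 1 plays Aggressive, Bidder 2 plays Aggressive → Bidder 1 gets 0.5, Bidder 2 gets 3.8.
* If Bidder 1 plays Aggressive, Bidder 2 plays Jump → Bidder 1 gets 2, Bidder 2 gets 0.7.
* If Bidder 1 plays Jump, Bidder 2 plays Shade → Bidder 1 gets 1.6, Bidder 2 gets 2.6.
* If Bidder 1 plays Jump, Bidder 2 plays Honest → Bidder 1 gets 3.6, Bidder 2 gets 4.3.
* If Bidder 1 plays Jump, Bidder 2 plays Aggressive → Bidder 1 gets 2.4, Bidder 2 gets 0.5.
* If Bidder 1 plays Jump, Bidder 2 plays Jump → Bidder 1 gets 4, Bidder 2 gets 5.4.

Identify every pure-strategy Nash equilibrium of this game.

The pure Nash equilibria are (Shade, Shade); (Honest, Aggressive); (Jump, Jump).

Bidder 1 against Shade: payoffs 4.4, 1.3, 3.3, 1.6 → best response Shade.
Bidder 1 against Honest: payoffs 1.6, 5.9, 2.6, 3.6 → best response Honest.
Bidder 1 against Aggressive: payoffs 3.5, 6, 0.5, 2.4 → best response Honest.
Bidder 1 against Jump: payoffs 3.9, 3.1, 2, 4 → best response Jump.
Bidder 2 against Shade: payoffs 5.9, 5.5, 4.2, 4.6 → best response Shade.
Bidder 2 against Honest: payoffs 1.4, 2.8, 4.8, 2.9 → best response Aggressive.
Bidder 2 against Aggressive: payoffs 1.2, 1.3, 3.8, 0.7 → best response Aggressive.
Bidder 2 against Jump: payoffs 2.6, 4.3, 0.5, 5.4 → best response Jump.
Mutual best responses: (Shade, Shade); (Honest, Aggressive); (Jump, Jump).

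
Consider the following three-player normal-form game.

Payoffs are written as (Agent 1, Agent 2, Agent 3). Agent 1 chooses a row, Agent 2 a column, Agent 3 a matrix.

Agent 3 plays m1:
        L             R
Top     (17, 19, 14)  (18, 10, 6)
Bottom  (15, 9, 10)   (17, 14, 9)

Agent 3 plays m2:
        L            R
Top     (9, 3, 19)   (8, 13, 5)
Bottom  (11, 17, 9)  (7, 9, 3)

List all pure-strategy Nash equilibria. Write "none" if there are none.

Check each profile: it is a Nash equilibrium iff no player can strictly gain by switching unilaterally.
(Top, L, m1): Agent 3 can switch to m2 (14 → 19). Not NE.
(Top, L, m2): Agent 1 can switch to Bottom (9 → 11). Not NE.
(Top, R, m1): Agent 2 can switch to L (10 → 19). Not NE.
(Top, R, m2): Agent 3 can switch to m1 (5 → 6). Not NE.
(Bottom, L, m1): Agent 1 can switch to Top (15 → 17). Not NE.
(Bottom, L, m2): Agent 3 can switch to m1 (9 → 10). Not NE.
(Bottom, R, m1): Agent 1 can switch to Top (17 → 18). Not NE.
(Bottom, R, m2): Agent 1 can switch to Top (7 → 8). Not NE.

No pure-strategy Nash equilibrium.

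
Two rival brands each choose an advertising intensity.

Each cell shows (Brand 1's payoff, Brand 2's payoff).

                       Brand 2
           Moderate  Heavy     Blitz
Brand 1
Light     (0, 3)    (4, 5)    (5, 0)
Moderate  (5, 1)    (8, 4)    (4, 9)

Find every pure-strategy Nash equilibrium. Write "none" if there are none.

There is no pure-strategy Nash equilibrium.

Mark each player's best response to every combination of opponents' strategies; a profile where every player is best-responding is a pure Nash equilibrium.
Brand 1 against Moderate: payoffs 0, 5 → best response Moderate.
Brand 1 against Heavy: payoffs 4, 8 → best response Moderate.
Brand 1 against Blitz: payoffs 5, 4 → best response Light.
Brand 2 against Light: payoffs 3, 5, 0 → best response Heavy.
Brand 2 against Moderate: payoffs 1, 4, 9 → best response Blitz.
No profile is a mutual best response for all players.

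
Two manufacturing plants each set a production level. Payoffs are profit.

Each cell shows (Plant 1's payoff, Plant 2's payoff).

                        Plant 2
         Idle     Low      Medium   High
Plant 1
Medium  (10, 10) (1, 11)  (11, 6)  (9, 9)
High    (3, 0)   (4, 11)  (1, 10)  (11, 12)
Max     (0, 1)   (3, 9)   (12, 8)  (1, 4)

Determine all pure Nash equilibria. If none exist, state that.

Plant 1 against Idle: payoffs 10, 3, 0 → best response Medium.
Plant 1 against Low: payoffs 1, 4, 3 → best response High.
Plant 1 against Medium: payoffs 11, 1, 12 → best response Max.
Plant 1 against High: payoffs 9, 11, 1 → best response High.
Plant 2 against Medium: payoffs 10, 11, 6, 9 → best response Low.
Plant 2 against High: payoffs 0, 11, 10, 12 → best response High.
Plant 2 against Max: payoffs 1, 9, 8, 4 → best response Low.
Mutual best responses: (High, High).

Pure NE: (High, High)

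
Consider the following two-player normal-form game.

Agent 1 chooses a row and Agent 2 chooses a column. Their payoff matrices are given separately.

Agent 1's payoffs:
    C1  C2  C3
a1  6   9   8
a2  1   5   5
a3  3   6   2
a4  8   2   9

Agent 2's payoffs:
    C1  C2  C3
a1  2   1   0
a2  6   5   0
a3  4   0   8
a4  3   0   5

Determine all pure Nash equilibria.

(a1, C1): Agent 1 can switch to a4 (6 → 8). Not NE.
(a1, C2): Agent 2 can switch to C1 (1 → 2). Not NE.
(a1, C3): Agent 1 can switch to a4 (8 → 9). Not NE.
(a2, C1): Agent 1 can switch to a1 (1 → 6). Not NE.
(a2, C2): Agent 1 can switch to a1 (5 → 9). Not NE.
(a2, C3): Agent 1 can switch to a1 (5 → 8). Not NE.
(a4, C3): Agent 1 gets 9, best alternative 8; Agent 2 gets 5, best alternative 3. No profitable deviation — NE.
(The remaining 5 profiles each have a profitable deviation by the same check.)

(a4, C3)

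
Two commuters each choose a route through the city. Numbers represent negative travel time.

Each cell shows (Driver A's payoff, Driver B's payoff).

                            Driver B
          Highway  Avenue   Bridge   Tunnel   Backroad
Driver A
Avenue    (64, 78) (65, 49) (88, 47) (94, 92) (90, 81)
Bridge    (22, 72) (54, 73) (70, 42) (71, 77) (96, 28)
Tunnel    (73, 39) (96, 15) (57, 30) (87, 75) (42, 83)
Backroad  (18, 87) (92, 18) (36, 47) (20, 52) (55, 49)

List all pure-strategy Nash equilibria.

(Avenue, Highway): Driver A can switch to Tunnel (64 → 73). Not NE.
(Avenue, Avenue): Driver A can switch to Tunnel (65 → 96). Not NE.
(Avenue, Bridge): Driver B can switch to Highway (47 → 78). Not NE.
(Avenue, Tunnel): Driver A gets 94, best alternative 87; Driver B gets 92, best alternative 81. No profitable deviation — NE.
(Avenue, Backroad): Driver A can switch to Bridge (90 → 96). Not NE.
(Bridge, Highway): Driver A can switch to Avenue (22 → 64). Not NE.
(Bridge, Avenue): Driver A can switch to Avenue (54 → 65). Not NE.
(The remaining 13 profiles each have a profitable deviation by the same check.)

The unique pure-strategy Nash equilibrium is (Avenue, Tunnel).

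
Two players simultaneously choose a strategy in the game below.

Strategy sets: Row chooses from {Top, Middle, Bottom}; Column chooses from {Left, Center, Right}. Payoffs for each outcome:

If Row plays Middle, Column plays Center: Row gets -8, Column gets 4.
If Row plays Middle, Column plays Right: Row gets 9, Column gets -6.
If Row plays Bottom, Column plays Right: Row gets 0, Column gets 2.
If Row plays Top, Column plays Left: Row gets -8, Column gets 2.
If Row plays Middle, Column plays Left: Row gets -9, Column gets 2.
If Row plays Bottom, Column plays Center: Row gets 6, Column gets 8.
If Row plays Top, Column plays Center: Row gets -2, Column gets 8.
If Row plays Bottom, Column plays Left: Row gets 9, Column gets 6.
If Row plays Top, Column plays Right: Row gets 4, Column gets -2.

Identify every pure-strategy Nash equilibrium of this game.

(Top, Left): Row can switch to Bottom (-8 → 9). Not NE.
(Top, Center): Row can switch to Bottom (-2 → 6). Not NE.
(Top, Right): Row can switch to Middle (4 → 9). Not NE.
(Middle, Left): Row can switch to Top (-9 → -8). Not NE.
(Middle, Center): Row can switch to Top (-8 → -2). Not NE.
(Middle, Right): Column can switch to Left (-6 → 2). Not NE.
(Bottom, Left): Column can switch to Center (6 → 8). Not NE.
(Bottom, Center): Row gets 6, best alternative -2; Column gets 8, best alternative 6. No profitable deviation — NE.
(Bottom, Right): Row can switch to Top (0 → 4). Not NE.

(Bottom, Center)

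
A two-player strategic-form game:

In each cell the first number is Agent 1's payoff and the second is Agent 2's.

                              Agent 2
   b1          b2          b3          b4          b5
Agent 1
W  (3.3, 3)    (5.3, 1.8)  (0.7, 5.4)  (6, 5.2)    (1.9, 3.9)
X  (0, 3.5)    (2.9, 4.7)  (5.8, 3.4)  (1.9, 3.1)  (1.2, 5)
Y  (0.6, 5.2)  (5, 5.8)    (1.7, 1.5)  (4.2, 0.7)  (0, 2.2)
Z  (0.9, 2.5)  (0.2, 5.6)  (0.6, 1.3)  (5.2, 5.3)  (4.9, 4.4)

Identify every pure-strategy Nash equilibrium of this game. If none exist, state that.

This game has no pure Nash equilibrium.

(W, b1): Agent 2 can switch to b3 (3 → 5.4). Not NE.
(W, b2): Agent 2 can switch to b1 (1.8 → 3). Not NE.
(W, b3): Agent 1 can switch to X (0.7 → 5.8). Not NE.
(W, b4): Agent 2 can switch to b3 (5.2 → 5.4). Not NE.
(W, b5): Agent 1 can switch to Z (1.9 → 4.9). Not NE.
(X, b1): Agent 1 can switch to W (0 → 3.3). Not NE.
(X, b2): Agent 1 can switch to W (2.9 → 5.3). Not NE.
(X, b3): Agent 2 can switch to b1 (3.4 → 3.5). Not NE.
(X, b4): Agent 1 can switch to W (1.9 → 6). Not NE.
(X, b5): Agent 1 can switch to W (1.2 → 1.9). Not NE.
(The remaining 10 profiles each have a profitable deviation by the same check.)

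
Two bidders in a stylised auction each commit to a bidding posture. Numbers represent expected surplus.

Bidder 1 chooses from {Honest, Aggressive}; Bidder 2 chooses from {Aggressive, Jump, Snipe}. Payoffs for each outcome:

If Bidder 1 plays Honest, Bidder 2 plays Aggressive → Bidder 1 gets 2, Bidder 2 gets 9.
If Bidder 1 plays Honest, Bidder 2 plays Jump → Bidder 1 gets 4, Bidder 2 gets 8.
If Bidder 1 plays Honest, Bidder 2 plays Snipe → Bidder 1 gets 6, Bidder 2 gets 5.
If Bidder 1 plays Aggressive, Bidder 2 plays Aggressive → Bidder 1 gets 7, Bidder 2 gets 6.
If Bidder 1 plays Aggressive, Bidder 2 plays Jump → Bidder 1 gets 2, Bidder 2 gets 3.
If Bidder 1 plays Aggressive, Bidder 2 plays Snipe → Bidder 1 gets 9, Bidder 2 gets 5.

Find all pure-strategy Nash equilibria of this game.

Bidder 1 against Aggressive: payoffs 2, 7 → best response Aggressive.
Bidder 1 against Jump: payoffs 4, 2 → best response Honest.
Bidder 1 against Snipe: payoffs 6, 9 → best response Aggressive.
Bidder 2 against Honest: payoffs 9, 8, 5 → best response Aggressive.
Bidder 2 against Aggressive: payoffs 6, 3, 5 → best response Aggressive.
Mutual best responses: (Aggressive, Aggressive).

(Aggressive, Aggressive)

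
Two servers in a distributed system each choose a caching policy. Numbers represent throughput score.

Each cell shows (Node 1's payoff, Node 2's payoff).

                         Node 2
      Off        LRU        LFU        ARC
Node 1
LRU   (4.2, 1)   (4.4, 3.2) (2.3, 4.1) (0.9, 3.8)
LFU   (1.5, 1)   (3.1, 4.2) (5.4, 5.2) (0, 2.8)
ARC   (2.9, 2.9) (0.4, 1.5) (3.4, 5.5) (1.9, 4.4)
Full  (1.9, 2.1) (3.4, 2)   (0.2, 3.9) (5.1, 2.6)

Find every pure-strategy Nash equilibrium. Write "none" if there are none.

Node 1 against Off: payoffs 4.2, 1.5, 2.9, 1.9 → best response LRU.
Node 1 against LRU: payoffs 4.4, 3.1, 0.4, 3.4 → best response LRU.
Node 1 against LFU: payoffs 2.3, 5.4, 3.4, 0.2 → best response LFU.
Node 1 against ARC: payoffs 0.9, 0, 1.9, 5.1 → best response Full.
Node 2 against LRU: payoffs 1, 3.2, 4.1, 3.8 → best response LFU.
Node 2 against LFU: payoffs 1, 4.2, 5.2, 2.8 → best response LFU.
Node 2 against ARC: payoffs 2.9, 1.5, 5.5, 4.4 → best response LFU.
Node 2 against Full: payoffs 2.1, 2, 3.9, 2.6 → best response LFU.
Mutual best responses: (LFU, LFU).

The unique pure-strategy Nash equilibrium is (LFU, LFU).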